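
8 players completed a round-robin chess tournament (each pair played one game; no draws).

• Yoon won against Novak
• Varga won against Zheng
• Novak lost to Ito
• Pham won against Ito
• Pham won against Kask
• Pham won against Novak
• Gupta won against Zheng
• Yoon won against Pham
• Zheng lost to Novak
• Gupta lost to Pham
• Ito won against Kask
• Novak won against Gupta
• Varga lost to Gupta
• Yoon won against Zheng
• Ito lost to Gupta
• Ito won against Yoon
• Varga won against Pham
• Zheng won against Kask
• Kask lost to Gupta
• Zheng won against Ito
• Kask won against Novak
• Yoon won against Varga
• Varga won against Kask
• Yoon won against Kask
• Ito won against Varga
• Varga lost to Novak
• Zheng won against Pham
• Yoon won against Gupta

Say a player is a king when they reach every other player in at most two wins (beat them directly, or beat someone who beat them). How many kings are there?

Yoon reaches everyone (king).
Novak cannot reach Yoon in two steps.
Gupta reaches everyone (king).
Varga cannot reach Yoon in two steps.
Zheng reaches everyone (king).
Ito reaches everyone (king).
Pham reaches everyone (king).
Kask cannot reach Yoon, Ito, Pham in two steps.
Kings: Yoon, Gupta, Zheng, Ito, Pham — 5.

5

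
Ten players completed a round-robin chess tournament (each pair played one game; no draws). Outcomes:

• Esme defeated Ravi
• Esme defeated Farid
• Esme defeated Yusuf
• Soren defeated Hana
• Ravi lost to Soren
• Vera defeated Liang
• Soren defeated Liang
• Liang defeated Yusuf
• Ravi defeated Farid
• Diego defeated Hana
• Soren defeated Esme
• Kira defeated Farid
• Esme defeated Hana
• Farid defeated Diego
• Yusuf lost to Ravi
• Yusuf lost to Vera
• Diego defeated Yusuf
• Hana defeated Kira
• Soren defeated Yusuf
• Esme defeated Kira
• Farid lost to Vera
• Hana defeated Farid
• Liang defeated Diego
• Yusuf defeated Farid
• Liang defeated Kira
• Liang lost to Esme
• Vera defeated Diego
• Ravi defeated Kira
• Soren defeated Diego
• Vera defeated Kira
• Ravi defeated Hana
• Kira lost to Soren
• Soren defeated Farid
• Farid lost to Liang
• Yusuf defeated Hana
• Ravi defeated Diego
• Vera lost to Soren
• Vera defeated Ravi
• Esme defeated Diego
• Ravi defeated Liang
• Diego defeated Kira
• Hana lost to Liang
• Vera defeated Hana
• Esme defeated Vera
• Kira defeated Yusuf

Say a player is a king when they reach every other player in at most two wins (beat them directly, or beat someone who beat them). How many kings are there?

Liang cannot reach Ravi, Vera, Soren, Esme in two steps.
Ravi cannot reach Vera, Soren, Esme in two steps.
Farid cannot reach Liang, Ravi, Vera, Soren, Esme in two steps.
Vera cannot reach Soren, Esme in two steps.
Diego cannot reach Liang, Ravi, Vera, Soren, Esme in two steps.
Hana cannot reach Liang, Ravi, Vera, Soren, Esme in two steps.
Soren reaches everyone (king).
Kira cannot reach Liang, Ravi, Vera, Soren, Esme in two steps.
Esme cannot reach Soren in two steps.
Yusuf cannot reach Liang, Ravi, Vera, Soren, Esme in two steps.
Kings: Soren — 1.

1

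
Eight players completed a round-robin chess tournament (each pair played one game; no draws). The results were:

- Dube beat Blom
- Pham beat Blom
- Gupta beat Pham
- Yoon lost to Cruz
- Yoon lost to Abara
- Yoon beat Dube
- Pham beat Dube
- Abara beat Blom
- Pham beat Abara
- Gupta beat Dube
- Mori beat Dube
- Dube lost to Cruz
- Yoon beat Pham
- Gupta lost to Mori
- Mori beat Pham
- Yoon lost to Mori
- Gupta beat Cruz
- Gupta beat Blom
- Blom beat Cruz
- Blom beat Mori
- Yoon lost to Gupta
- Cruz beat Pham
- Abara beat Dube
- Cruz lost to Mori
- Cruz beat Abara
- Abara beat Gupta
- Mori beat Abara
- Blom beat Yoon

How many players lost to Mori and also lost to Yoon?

2

Mori beat: Pham, Yoon, Gupta, Dube, Cruz, Abara.
Yoon beat: Pham, Dube.
Both beat: Pham, Dube — 2.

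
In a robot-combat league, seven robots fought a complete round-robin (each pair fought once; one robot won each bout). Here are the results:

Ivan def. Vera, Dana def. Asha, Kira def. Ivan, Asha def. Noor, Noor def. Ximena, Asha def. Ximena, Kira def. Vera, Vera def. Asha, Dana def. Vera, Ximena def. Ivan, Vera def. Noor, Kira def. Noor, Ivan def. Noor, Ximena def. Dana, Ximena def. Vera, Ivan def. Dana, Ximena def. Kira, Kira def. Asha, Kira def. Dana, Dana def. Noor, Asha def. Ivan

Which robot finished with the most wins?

Win totals: Ximena 4, Noor 1, Ivan 3, Kira 5, Dana 3, Asha 3, Vera 2.
Kira leads with 5 wins (next highest: 4).

Kira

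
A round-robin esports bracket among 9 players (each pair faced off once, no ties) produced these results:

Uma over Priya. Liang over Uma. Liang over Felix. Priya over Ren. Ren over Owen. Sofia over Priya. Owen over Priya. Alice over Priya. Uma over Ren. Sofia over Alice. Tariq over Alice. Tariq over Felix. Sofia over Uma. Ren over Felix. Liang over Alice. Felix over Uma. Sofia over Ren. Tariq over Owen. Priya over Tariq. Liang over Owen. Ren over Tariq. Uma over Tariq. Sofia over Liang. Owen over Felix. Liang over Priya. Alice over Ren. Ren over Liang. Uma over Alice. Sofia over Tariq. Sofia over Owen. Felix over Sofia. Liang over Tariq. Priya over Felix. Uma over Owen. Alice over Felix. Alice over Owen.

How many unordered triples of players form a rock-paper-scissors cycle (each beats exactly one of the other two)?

Win totals: Priya 3, Sofia 7, Owen 2, Uma 5, Tariq 3, Ren 4, Liang 6, Felix 2, Alice 4.
A player with w wins dominates both others in C(w,2) triples; summing gives 3 + 21 + 1 + 10 + 3 + 6 + 15 + 1 + 6 = 66 transitive triples.
Total triples C(9,3) = 84, so cyclic triples = 84 − 66 = 18.

18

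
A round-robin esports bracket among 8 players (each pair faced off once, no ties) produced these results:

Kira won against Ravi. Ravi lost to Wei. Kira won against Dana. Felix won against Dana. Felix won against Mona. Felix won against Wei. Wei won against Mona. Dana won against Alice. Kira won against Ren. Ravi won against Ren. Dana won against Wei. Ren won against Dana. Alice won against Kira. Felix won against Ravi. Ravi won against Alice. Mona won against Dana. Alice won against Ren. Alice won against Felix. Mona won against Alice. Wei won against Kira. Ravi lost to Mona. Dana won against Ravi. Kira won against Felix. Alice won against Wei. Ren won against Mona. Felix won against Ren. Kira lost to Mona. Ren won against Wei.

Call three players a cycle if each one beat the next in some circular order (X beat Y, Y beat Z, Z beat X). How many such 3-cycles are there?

18

Win totals: Ravi 2, Wei 3, Alice 4, Kira 4, Dana 3, Felix 5, Ren 3, Mona 4.
A player with w wins dominates both others in C(w,2) triples; summing gives 1 + 3 + 6 + 6 + 3 + 10 + 3 + 6 = 38 transitive triples.
Total triples C(8,3) = 56, so cyclic triples = 56 − 38 = 18.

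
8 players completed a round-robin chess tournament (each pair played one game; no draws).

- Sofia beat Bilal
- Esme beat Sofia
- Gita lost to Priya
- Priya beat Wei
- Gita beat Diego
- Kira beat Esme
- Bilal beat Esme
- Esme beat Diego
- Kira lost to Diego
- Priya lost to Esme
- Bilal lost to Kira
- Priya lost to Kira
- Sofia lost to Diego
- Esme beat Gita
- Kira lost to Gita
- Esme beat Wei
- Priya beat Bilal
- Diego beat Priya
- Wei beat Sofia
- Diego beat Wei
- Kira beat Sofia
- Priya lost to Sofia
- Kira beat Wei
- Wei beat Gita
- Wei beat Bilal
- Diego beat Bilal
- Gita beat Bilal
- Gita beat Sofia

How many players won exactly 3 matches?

2

Win totals: Kira 5, Bilal 1, Esme 5, Gita 4, Diego 5, Sofia 2, Wei 3, Priya 3.
Exactly 3: Wei, Priya — 2 players.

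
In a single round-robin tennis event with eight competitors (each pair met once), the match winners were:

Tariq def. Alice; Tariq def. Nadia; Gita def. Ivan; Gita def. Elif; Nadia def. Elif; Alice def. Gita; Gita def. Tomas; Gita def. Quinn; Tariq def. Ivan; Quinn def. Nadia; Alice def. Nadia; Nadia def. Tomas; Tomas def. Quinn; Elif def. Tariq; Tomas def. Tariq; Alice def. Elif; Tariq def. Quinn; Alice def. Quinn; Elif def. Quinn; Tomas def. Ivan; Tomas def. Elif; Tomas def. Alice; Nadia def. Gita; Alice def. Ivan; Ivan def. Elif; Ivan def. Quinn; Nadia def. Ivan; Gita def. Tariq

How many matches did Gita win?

5

Gita's results: beat Ivan, Quinn, Elif, Tomas, Tariq; lost to Nadia, Alice.
That is 5 wins.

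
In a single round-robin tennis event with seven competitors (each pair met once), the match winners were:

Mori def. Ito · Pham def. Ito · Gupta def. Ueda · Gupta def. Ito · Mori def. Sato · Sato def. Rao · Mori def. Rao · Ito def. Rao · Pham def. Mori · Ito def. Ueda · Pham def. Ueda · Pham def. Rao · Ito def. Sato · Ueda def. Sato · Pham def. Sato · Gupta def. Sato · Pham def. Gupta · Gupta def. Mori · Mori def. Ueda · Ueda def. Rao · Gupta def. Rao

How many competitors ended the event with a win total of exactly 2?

1

Win totals: Ito 3, Pham 6, Sato 1, Rao 0, Gupta 5, Ueda 2, Mori 4.
Exactly 2: Ueda — 1 competitor.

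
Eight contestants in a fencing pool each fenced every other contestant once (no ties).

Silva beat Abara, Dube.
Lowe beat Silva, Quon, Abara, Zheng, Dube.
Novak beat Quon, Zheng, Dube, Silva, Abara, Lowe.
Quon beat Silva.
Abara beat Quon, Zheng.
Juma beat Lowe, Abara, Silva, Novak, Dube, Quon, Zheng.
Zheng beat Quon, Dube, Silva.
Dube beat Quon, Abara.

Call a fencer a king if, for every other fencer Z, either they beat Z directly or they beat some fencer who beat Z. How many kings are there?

Silva cannot reach Juma, Lowe, Novak in two steps.
Quon cannot reach Juma, Lowe, Zheng, Novak in two steps.
Juma reaches everyone (king).
Lowe cannot reach Juma, Novak in two steps.
Zheng cannot reach Juma, Lowe, Novak in two steps.
Novak cannot reach Juma in two steps.
Abara cannot reach Juma, Lowe, Novak in two steps.
Dube cannot reach Juma, Lowe, Novak in two steps.
Kings: Juma — 1.

1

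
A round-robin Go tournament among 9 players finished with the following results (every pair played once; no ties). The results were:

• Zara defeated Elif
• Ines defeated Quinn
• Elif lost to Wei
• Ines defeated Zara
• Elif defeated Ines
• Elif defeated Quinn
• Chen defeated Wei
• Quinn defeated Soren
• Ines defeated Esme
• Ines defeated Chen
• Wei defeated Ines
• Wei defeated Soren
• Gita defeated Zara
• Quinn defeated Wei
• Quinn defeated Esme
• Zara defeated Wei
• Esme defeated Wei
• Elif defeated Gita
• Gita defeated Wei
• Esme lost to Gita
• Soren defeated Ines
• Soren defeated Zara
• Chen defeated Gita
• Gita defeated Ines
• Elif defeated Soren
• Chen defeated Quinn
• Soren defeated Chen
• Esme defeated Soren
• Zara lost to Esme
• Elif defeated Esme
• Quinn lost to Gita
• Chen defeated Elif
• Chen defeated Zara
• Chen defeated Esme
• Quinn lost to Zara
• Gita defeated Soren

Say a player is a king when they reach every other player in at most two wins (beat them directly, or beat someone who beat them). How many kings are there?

Soren reaches everyone (king).
Ines reaches everyone (king).
Chen reaches everyone (king).
Gita reaches everyone (king).
Quinn cannot reach Gita in two steps.
Wei reaches everyone (king).
Esme cannot reach Gita in two steps.
Zara cannot reach Chen in two steps.
Elif reaches everyone (king).
Kings: Soren, Ines, Chen, Gita, Wei, Elif — 6.

6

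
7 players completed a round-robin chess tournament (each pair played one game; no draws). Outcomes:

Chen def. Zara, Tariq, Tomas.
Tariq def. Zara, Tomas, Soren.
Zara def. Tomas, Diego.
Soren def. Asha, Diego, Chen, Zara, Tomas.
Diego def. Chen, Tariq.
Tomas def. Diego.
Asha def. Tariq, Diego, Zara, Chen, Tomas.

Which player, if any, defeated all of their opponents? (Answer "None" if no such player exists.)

Highest win total is Soren with 5 (out of 6 possible).
Soren lost to Tariq, so no player went undefeated.

None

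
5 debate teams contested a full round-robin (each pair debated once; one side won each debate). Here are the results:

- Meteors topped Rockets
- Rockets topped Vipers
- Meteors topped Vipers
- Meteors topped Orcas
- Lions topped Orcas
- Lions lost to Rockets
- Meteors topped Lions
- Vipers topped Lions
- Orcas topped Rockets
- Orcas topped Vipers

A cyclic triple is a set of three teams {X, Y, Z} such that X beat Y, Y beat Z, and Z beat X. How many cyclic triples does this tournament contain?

2

Of the C(5,3) = 10 triples, the cyclic ones are: {Vipers, Lions, Orcas}; {Rockets, Lions, Orcas}.
That is 2.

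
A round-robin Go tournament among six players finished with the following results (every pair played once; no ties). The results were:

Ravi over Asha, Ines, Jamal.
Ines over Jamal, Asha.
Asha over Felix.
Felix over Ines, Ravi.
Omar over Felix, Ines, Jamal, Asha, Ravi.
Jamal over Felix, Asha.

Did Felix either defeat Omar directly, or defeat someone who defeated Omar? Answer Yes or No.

No

Felix did not beat Omar directly.
Felix beat Ravi, Ines, but each of them lost to Omar. No two-step path.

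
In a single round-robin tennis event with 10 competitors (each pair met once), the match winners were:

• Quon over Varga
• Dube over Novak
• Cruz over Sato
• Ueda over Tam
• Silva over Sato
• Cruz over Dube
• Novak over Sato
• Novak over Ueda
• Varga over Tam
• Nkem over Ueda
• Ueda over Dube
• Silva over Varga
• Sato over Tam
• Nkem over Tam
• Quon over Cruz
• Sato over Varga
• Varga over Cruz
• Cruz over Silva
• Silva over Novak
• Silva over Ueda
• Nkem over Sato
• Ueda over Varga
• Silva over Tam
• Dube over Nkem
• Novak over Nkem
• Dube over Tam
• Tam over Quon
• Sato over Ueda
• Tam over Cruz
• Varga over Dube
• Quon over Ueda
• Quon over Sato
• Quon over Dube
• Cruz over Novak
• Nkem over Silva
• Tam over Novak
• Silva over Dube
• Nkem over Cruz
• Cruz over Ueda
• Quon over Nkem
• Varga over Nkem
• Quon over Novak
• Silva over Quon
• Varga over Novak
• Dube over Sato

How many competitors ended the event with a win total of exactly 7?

Win totals: Novak 3, Quon 7, Ueda 3, Dube 4, Nkem 5, Silva 7, Tam 3, Sato 3, Cruz 5, Varga 5.
Exactly 7: Quon, Silva — 2 competitors.

2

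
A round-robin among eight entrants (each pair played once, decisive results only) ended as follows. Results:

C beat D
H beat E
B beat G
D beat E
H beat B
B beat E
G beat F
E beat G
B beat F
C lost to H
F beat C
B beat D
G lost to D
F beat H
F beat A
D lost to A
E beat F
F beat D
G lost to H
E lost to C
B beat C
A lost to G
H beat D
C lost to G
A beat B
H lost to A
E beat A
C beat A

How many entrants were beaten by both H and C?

2

H beat: B, C, D, E, G.
C beat: A, D, E.
Both beat: D, E — 2.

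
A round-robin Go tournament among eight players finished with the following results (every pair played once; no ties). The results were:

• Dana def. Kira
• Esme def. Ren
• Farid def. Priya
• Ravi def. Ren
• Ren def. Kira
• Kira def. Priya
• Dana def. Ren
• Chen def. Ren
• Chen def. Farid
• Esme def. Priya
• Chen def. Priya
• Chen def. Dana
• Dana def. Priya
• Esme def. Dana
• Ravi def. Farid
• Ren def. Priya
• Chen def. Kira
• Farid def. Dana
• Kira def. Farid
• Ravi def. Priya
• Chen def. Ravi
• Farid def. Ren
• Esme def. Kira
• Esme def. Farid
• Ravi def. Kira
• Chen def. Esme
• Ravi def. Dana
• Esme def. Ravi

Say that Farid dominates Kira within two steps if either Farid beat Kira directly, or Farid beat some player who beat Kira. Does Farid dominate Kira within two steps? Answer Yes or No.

Farid did not beat Kira directly.
Farid beat Ren, Dana, Priya. Of those, Ren beat Kira.

Yes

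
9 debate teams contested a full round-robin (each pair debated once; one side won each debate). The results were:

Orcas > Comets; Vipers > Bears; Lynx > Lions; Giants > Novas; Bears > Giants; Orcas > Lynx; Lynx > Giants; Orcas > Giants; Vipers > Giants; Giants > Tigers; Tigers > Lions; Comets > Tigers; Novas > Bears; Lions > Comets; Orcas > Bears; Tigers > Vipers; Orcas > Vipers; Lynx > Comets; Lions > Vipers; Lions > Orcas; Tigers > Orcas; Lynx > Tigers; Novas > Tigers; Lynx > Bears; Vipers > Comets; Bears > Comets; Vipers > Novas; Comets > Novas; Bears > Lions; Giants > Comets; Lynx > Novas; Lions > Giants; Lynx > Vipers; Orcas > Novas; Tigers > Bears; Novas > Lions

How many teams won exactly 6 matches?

1

Win totals: Novas 3, Orcas 6, Lions 4, Tigers 4, Giants 3, Lynx 7, Vipers 4, Comets 2, Bears 3.
Exactly 6: Orcas — 1 team.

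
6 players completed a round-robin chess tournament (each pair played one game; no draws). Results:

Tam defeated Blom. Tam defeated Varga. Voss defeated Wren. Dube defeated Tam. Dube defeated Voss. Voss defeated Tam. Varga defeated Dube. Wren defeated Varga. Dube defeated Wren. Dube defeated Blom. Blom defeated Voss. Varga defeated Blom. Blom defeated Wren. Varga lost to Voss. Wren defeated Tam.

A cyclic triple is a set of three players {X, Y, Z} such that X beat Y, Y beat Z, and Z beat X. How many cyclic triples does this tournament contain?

Win totals: Wren 2, Tam 2, Voss 3, Varga 2, Dube 4, Blom 2.
A player with w wins dominates both others in C(w,2) triples; summing gives 1 + 1 + 3 + 1 + 6 + 1 = 13 transitive triples.
Total triples C(6,3) = 20, so cyclic triples = 20 − 13 = 7.

7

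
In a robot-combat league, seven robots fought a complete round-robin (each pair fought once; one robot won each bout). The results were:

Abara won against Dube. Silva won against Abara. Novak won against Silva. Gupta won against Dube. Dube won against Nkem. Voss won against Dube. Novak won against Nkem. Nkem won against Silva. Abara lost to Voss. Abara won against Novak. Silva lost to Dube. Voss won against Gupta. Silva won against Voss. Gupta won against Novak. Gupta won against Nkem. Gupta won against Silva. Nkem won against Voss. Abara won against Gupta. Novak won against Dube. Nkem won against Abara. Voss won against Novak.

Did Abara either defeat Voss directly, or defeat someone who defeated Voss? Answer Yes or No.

Abara did not beat Voss directly.
Abara beat Gupta, Dube, Novak, but each of them lost to Voss. No two-step path.

No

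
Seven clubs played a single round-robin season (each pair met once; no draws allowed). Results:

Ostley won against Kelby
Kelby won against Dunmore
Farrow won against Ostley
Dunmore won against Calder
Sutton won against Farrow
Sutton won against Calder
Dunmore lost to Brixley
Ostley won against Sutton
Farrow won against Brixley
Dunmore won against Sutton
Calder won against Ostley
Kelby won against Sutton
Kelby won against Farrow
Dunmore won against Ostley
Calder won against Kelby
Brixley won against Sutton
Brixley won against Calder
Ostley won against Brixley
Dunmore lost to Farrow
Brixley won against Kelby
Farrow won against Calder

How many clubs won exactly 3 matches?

3

Win totals: Farrow 4, Sutton 2, Ostley 3, Kelby 3, Brixley 4, Calder 2, Dunmore 3.
Exactly 3: Ostley, Kelby, Dunmore — 3 clubs.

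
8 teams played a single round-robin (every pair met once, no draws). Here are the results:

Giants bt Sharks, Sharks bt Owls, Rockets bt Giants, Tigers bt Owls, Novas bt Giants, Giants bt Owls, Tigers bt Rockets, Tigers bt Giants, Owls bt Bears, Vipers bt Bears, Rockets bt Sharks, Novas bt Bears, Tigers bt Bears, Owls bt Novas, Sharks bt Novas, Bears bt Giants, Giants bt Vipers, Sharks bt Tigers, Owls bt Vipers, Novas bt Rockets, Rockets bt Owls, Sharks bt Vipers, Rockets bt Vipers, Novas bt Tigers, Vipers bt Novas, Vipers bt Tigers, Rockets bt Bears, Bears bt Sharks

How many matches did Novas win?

Novas' results: beat Rockets, Bears, Tigers, Giants; lost to Sharks, Vipers, Owls.
That is 4 wins.

4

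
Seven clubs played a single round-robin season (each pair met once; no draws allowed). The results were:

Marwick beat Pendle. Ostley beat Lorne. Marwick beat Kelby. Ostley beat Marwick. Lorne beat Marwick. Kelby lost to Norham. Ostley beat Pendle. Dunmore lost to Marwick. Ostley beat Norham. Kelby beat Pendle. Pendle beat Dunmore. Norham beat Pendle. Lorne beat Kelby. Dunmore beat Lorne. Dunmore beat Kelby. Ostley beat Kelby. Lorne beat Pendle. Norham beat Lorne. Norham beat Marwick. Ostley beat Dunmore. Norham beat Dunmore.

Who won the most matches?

Ostley

Win totals: Lorne 3, Kelby 1, Ostley 6, Marwick 3, Norham 5, Pendle 1, Dunmore 2.
Ostley leads with 6 wins (next highest: 5).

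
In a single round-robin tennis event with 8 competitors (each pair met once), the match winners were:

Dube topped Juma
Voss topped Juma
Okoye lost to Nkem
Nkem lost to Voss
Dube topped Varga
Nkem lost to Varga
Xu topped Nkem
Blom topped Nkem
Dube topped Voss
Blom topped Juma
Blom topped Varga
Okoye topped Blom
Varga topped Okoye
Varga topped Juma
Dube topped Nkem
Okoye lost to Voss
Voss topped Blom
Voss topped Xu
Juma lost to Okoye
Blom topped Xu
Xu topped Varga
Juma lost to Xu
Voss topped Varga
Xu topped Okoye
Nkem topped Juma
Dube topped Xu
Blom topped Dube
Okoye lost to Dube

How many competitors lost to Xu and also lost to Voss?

4

Xu beat: Juma, Varga, Okoye, Nkem.
Voss beat: Blom, Juma, Varga, Xu, Okoye, Nkem.
Both beat: Juma, Varga, Okoye, Nkem — 4.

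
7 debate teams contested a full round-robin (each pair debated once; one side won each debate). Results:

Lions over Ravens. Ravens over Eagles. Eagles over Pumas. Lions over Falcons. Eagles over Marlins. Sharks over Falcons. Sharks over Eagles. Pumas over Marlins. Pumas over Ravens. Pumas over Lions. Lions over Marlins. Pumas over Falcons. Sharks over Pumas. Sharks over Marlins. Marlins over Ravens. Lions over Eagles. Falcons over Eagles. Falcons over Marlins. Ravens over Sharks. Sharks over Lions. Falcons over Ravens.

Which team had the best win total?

Win totals: Falcons 3, Sharks 5, Lions 4, Ravens 2, Eagles 2, Marlins 1, Pumas 4.
Sharks leads with 5 wins (next highest: 4).

Sharks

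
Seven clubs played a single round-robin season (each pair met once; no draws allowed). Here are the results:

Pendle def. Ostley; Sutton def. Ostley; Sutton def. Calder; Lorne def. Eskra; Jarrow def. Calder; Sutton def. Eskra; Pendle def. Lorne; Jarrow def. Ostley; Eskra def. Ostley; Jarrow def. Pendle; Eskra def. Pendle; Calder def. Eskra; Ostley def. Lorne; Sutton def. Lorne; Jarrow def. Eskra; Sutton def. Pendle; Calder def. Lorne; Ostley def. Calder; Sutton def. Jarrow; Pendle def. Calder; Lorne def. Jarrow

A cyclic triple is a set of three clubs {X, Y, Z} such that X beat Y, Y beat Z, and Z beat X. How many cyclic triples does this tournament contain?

Win totals: Calder 2, Eskra 2, Ostley 2, Sutton 6, Lorne 2, Jarrow 4, Pendle 3.
A club with w wins dominates both others in C(w,2) triples; summing gives 1 + 1 + 1 + 15 + 1 + 6 + 3 = 28 transitive triples.
Total triples C(7,3) = 35, so cyclic triples = 35 − 28 = 7.

7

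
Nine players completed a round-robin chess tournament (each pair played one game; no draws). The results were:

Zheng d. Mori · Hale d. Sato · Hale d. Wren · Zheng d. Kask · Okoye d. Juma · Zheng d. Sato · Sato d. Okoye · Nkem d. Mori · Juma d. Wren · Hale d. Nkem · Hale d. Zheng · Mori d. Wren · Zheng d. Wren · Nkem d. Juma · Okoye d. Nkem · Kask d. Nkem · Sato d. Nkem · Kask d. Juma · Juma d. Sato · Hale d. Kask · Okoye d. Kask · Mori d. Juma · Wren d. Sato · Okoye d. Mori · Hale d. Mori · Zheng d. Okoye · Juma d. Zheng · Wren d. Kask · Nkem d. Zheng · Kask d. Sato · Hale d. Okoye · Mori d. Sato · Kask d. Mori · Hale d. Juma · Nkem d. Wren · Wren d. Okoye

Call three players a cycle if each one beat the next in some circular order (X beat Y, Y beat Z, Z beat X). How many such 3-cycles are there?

18

Win totals: Mori 3, Wren 3, Hale 8, Nkem 4, Kask 4, Zheng 5, Okoye 4, Sato 2, Juma 3.
A player with w wins dominates both others in C(w,2) triples; summing gives 3 + 3 + 28 + 6 + 6 + 10 + 6 + 1 + 3 = 66 transitive triples.
Total triples C(9,3) = 84, so cyclic triples = 84 − 66 = 18.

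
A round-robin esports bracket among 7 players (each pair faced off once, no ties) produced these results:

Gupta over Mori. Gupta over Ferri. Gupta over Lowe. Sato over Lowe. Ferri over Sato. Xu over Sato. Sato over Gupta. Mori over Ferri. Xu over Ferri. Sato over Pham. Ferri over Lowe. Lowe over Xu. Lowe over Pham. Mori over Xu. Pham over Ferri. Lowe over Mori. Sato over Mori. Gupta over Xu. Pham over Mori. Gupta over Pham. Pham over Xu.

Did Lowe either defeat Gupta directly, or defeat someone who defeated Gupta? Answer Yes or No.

Lowe did not beat Gupta directly.
Lowe beat Xu, Pham, Mori, but each of them lost to Gupta. No two-step path.

No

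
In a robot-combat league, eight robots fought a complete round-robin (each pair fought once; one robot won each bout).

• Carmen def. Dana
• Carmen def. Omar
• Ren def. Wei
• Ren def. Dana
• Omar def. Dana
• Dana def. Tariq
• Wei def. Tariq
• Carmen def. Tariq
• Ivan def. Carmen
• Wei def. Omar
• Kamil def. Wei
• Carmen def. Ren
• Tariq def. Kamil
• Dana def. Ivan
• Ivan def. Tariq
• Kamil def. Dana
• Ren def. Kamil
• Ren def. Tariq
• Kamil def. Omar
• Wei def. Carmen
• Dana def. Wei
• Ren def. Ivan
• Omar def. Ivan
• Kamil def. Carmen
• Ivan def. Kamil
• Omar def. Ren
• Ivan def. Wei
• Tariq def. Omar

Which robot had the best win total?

Ren

Win totals: Ren 5, Kamil 4, Dana 3, Carmen 4, Tariq 2, Omar 3, Wei 3, Ivan 4.
Ren leads with 5 wins (next highest: 4).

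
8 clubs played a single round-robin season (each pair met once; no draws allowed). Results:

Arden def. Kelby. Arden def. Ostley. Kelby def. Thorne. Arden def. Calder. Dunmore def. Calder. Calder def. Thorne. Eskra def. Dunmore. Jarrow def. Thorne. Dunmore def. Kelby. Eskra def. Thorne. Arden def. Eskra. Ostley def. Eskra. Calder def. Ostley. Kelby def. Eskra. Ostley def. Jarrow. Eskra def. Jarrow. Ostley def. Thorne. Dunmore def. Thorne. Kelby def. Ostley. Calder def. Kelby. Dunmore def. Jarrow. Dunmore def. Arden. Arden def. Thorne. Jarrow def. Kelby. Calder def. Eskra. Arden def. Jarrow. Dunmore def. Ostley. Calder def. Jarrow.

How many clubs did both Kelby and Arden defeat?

Kelby beat: Ostley, Eskra, Thorne.
Arden beat: Calder, Jarrow, Ostley, Kelby, Eskra, Thorne.
Both beat: Ostley, Eskra, Thorne — 3.

3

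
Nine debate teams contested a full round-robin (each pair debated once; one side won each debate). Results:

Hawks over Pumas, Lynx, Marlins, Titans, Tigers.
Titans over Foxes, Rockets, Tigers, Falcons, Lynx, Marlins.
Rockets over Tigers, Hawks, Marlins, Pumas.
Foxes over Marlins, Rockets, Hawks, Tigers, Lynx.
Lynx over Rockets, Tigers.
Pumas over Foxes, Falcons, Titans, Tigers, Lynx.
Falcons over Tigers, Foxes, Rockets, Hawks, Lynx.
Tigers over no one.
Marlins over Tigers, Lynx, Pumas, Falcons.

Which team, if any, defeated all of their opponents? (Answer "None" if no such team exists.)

Highest win total is Titans with 6 (out of 8 possible).
Titans lost to Pumas, Hawks, so no team went undefeated.

None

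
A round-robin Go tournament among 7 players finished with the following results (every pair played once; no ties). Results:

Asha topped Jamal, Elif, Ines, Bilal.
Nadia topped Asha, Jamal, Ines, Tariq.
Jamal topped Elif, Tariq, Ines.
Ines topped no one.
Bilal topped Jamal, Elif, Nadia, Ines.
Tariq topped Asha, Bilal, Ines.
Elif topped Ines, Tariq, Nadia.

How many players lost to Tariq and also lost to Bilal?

Tariq beat: Asha, Bilal, Ines.
Bilal beat: Nadia, Jamal, Elif, Ines.
Both beat: Ines — 1.

1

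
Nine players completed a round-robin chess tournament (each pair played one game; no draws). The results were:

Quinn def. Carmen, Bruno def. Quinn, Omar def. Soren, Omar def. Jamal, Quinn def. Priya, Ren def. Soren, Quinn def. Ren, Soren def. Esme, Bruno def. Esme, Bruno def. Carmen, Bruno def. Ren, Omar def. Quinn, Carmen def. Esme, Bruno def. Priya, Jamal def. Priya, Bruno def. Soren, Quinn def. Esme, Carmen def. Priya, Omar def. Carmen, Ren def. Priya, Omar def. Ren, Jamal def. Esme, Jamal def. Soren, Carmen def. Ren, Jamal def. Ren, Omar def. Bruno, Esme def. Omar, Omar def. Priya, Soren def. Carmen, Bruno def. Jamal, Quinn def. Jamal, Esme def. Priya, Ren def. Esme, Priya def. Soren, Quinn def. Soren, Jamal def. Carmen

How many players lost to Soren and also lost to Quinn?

Soren beat: Esme, Carmen.
Quinn beat: Soren, Priya, Esme, Ren, Jamal, Carmen.
Both beat: Esme, Carmen — 2.

2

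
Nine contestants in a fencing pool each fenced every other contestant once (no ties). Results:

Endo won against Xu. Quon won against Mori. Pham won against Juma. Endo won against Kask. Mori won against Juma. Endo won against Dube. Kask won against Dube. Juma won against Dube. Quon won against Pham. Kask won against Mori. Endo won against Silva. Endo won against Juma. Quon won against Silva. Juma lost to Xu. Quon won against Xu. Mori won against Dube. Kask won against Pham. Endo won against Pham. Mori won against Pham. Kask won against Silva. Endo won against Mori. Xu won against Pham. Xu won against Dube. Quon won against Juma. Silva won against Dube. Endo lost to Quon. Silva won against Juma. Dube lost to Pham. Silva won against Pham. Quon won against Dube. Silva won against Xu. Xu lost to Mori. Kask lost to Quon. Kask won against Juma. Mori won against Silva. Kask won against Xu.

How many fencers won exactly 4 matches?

1

Win totals: Quon 8, Mori 5, Dube 0, Kask 6, Endo 7, Xu 3, Silva 4, Juma 1, Pham 2.
Exactly 4: Silva — 1 fencer.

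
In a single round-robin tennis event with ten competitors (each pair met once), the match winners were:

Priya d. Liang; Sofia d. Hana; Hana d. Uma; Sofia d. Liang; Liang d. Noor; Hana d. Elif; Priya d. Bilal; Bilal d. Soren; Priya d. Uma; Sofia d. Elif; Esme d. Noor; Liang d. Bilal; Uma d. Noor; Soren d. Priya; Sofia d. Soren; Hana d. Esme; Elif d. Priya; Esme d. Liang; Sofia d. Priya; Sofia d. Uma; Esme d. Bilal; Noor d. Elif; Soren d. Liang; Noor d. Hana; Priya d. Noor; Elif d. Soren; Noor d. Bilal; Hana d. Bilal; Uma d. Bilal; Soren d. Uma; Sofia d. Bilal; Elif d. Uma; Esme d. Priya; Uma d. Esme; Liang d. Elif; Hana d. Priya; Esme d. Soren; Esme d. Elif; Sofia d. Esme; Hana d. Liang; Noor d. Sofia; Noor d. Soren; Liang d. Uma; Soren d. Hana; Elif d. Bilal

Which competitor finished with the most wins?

Sofia

Win totals: Esme 6, Bilal 1, Uma 3, Sofia 8, Noor 5, Soren 4, Hana 6, Priya 4, Liang 4, Elif 4.
Sofia leads with 8 wins (next highest: 6).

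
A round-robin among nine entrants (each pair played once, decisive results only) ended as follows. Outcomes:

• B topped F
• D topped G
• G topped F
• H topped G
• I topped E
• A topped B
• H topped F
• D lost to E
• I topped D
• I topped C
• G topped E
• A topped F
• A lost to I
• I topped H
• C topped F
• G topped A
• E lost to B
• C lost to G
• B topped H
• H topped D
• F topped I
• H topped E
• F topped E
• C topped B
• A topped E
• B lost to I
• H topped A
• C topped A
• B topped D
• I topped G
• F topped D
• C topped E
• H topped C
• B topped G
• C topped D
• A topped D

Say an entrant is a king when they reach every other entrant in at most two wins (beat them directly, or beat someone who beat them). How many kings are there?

5

A cannot reach C in two steps.
B reaches everyone (king).
C reaches everyone (king).
D cannot reach B, H, I in two steps.
E cannot reach A, B, C, F, H, I in two steps.
F reaches everyone (king).
G cannot reach H in two steps.
H reaches everyone (king).
I reaches everyone (king).
Kings: B, C, F, H, I — 5.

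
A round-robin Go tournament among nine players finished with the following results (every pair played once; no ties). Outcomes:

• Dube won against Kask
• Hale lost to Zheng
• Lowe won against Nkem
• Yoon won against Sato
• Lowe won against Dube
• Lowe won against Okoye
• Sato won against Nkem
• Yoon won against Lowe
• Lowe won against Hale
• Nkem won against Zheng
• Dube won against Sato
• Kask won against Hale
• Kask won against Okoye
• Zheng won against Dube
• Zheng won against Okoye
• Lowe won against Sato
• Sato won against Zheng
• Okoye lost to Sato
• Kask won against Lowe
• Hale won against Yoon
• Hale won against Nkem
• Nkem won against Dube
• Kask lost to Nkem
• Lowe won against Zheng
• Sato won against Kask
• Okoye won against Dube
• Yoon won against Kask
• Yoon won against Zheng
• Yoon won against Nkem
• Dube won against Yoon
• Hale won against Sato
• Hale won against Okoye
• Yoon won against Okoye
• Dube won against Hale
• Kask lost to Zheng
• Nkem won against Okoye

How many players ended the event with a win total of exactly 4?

5

Win totals: Dube 4, Lowe 6, Nkem 4, Yoon 6, Sato 4, Kask 3, Zheng 4, Hale 4, Okoye 1.
Exactly 4: Dube, Nkem, Sato, Zheng, Hale — 5 players.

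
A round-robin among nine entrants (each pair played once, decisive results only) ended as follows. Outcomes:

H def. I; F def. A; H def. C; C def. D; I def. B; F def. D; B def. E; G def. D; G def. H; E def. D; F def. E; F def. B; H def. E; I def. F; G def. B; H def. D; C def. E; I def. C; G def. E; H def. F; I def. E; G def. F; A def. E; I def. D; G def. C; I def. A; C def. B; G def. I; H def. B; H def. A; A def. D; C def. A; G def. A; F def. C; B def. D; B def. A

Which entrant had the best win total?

G

Win totals: A 2, B 3, C 4, D 0, E 1, F 5, G 8, H 7, I 6.
G leads with 8 wins (next highest: 7).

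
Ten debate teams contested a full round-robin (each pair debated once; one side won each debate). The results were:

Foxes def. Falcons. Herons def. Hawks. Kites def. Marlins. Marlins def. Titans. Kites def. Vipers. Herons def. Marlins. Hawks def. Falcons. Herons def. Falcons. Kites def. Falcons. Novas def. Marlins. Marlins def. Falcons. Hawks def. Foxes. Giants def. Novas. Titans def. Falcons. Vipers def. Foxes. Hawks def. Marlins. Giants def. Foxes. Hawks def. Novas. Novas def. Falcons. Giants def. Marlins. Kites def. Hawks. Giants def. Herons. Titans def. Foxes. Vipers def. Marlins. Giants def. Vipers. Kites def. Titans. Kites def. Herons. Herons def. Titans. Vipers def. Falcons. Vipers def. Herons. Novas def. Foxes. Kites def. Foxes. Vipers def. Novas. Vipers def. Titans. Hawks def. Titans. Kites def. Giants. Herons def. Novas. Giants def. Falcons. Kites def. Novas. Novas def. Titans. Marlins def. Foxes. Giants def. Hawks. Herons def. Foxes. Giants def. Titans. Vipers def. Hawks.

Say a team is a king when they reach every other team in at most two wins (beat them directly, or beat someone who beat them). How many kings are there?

Titans cannot reach Kites, Novas, Marlins, Hawks, Giants, Vipers, Herons in two steps.
Kites reaches everyone (king).
Novas cannot reach Kites, Hawks, Giants, Vipers, Herons in two steps.
Marlins cannot reach Kites, Novas, Hawks, Giants, Vipers, Herons in two steps.
Foxes cannot reach Titans, Kites, Novas, Marlins, Hawks, Giants, Vipers, Herons in two steps.
Hawks cannot reach Kites, Giants, Vipers, Herons in two steps.
Giants cannot reach Kites in two steps.
Vipers cannot reach Kites, Giants in two steps.
Falcons cannot reach Titans, Kites, Novas, Marlins, Foxes, Hawks, Giants, Vipers, Herons in two steps.
Herons cannot reach Kites, Giants, Vipers in two steps.
Kings: Kites — 1.

1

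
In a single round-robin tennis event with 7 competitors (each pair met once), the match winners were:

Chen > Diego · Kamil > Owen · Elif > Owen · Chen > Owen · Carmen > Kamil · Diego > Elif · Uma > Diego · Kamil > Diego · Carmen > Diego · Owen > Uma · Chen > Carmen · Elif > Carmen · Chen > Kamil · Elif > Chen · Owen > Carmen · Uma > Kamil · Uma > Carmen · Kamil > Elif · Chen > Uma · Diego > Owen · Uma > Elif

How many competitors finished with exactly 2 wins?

Win totals: Chen 5, Elif 3, Uma 4, Carmen 2, Diego 2, Owen 2, Kamil 3.
Exactly 2: Carmen, Diego, Owen — 3 competitors.

3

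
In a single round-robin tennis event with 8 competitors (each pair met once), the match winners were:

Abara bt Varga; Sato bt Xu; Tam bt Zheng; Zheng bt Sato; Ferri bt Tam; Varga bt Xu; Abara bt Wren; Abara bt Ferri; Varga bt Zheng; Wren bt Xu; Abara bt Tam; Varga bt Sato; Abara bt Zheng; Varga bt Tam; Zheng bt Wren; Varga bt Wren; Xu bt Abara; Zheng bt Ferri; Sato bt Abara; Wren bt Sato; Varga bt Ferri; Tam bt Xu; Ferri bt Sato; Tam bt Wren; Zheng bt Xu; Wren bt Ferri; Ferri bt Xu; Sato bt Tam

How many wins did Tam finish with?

Tam's results: beat Xu, Zheng, Wren; lost to Varga, Ferri, Sato, Abara.
That is 3 wins.

3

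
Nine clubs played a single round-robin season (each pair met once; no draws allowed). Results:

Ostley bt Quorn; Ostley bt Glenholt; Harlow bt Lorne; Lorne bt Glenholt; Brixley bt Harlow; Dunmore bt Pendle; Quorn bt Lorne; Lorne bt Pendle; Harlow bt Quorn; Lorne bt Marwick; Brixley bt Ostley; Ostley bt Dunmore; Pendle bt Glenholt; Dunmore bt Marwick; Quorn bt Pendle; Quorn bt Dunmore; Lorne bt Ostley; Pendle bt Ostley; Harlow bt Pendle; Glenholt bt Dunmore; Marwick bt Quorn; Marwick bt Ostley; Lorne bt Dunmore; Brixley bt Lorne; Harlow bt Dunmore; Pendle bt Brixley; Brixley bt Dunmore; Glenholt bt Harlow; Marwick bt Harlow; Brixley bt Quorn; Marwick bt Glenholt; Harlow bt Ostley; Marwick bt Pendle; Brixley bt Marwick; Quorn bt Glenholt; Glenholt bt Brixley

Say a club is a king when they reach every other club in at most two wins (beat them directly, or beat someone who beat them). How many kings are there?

8

Glenholt reaches everyone (king).
Pendle reaches everyone (king).
Brixley reaches everyone (king).
Lorne reaches everyone (king).
Harlow reaches everyone (king).
Quorn reaches everyone (king).
Dunmore cannot reach Lorne in two steps.
Ostley reaches everyone (king).
Marwick reaches everyone (king).
Kings: Glenholt, Pendle, Brixley, Lorne, Harlow, Quorn, Ostley, Marwick — 8.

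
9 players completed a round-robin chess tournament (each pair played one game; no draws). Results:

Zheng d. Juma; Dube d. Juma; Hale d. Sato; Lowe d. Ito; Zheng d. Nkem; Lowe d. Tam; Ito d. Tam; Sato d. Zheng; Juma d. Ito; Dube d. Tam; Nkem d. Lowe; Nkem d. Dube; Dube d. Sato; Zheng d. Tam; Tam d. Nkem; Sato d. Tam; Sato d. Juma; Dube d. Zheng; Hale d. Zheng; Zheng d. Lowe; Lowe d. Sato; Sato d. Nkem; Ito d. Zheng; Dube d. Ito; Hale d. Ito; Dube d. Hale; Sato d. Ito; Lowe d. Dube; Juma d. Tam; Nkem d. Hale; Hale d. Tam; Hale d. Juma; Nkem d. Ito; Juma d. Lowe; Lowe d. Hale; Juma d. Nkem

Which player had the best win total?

Win totals: Zheng 4, Sato 5, Nkem 4, Lowe 5, Ito 2, Dube 6, Juma 4, Hale 5, Tam 1.
Dube leads with 6 wins (next highest: 5).

Dube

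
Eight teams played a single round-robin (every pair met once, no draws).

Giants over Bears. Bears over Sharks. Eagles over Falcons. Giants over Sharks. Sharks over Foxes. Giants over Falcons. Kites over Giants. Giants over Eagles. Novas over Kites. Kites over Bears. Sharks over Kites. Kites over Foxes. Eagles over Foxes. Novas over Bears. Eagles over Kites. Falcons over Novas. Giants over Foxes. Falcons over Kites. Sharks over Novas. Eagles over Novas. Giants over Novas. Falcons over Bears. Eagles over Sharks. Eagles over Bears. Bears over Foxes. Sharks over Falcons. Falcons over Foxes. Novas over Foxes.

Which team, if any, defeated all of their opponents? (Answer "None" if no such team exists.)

Highest win total is Giants with 6 (out of 7 possible).
Giants lost to Kites, so no team went undefeated.

None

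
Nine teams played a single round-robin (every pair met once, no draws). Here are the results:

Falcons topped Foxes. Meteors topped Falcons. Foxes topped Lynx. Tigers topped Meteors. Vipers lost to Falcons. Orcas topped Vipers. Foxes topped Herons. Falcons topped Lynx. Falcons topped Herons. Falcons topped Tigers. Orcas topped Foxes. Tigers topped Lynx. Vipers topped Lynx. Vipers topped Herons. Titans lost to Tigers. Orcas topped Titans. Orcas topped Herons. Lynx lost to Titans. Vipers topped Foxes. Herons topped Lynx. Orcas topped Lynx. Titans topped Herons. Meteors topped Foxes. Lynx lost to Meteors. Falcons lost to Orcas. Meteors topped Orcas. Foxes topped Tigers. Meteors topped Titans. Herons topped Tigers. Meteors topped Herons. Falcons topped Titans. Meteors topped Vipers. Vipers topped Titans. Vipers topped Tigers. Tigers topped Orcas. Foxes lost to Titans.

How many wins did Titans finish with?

Titans' results: beat Herons, Lynx, Foxes; lost to Falcons, Meteors, Vipers, Orcas, Tigers.
That is 3 wins.

3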